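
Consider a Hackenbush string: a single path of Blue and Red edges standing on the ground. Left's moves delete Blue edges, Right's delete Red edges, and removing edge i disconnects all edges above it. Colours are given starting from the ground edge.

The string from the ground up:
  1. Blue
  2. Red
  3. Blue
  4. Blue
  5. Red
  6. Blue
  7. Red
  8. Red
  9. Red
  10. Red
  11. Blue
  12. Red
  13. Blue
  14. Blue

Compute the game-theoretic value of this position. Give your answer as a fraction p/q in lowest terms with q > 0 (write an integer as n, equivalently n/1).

step 1: add Blue to get B; options L={ 0 } R={ — } => 1
step 2: add Red to get BR; options L={ 0 } R={ 1 } => 1/2
step 3: add Blue to get BRB; options L={ 0; 1/2 } R={ 1 } => 3/4
step 4: add Blue to get BRBB; options L={ 0; 1/2; 3/4 } R={ 1 } => 7/8
step 5: add Red to get BRBBR; options L={ 0; 1/2; 3/4 } R={ 7/8; 1 } => 13/16
step 6: add Blue to get BRBBRB; options L={ 0; 1/2; 3/4; 13/16 } R={ 7/8; 1 } => 27/32
step 7: add Red to get BRBBRBR; options L={ 0; 1/2; 3/4; 13/16 } R={ 27/32; 7/8; 1 } => 53/64
step 8: add Red to get BRBBRBRR; options L={ 0; 1/2; 3/4; 13/16 } R={ 53/64; 27/32; 7/8; 1 } => 105/128
step 9: add Red to get BRBBRBRRR; options L={ 0; 1/2; 3/4; 13/16 } R={ 105/128; 53/64; 27/32; 7/8; 1 } => 209/256
step 10: add Red to get BRBBRBRRRR; options L={ 0; 1/2; 3/4; 13/16 } R={ 209/256; 105/128; 53/64; 27/32; 7/8; 1 } => 417/512
step 11: add Blue to get BRBBRBRRRRB; options L={ 0; 1/2; 3/4; 13/16; 417/512 } R={ 209/256; 105/128; 53/64; 27/32; 7/8; 1 } => 835/1024
step 12: add Red to get BRBBRBRRRRBR; options L={ 0; 1/2; 3/4; 13/16; 417/512 } R={ 835/1024; 209/256; 105/128; 53/64; 27/32; 7/8; 1 } => 1669/2048
step 13: add Blue to get BRBBRBRRRRBRB; options L={ 0; 1/2; 3/4; 13/16; 417/512; 1669/2048 } R={ 835/1024; 209/256; 105/128; 53/64; 27/32; 7/8; 1 } => 3339/4096
step 14: add Blue to get BRBBRBRRRRBRBB; options L={ 0; 1/2; 3/4; 13/16; 417/512; 1669/2048; 3339/4096 } R={ 835/1024; 209/256; 105/128; 53/64; 27/32; 7/8; 1 } => 6679/8192

6679/8192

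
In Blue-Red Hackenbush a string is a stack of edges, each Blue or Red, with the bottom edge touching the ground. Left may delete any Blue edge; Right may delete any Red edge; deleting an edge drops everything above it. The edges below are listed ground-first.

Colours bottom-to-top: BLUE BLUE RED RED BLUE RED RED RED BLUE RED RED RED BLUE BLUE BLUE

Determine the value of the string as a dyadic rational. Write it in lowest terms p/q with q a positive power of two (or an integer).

10383/8192

edge 1 of 15 (BLUE): { 0 | · } = 1
edge 2 of 15 (BLUE): { 0 1 | · } = 2
edge 3 of 15 (RED): { 0 1 | 2 } = 3/2
edge 4 of 15 (RED): { 0 1 | 3/2 2 } = 5/4
edge 5 of 15 (BLUE): { 0 1 5/4 | 3/2 2 } = 11/8
edge 6 of 15 (RED): { 0 1 5/4 | 11/8 3/2 2 } = 21/16
edge 7 of 15 (RED): { 0 1 5/4 | 21/16 11/8 3/2 2 } = 41/32
edge 8 of 15 (RED): { 0 1 5/4 | 41/32 21/16 11/8 3/2 2 } = 81/64
edge 9 of 15 (BLUE): { 0 1 5/4 81/64 | 41/32 21/16 11/8 3/2 2 } = 163/128
edge 10 of 15 (RED): { 0 1 5/4 81/64 | 163/128 41/32 21/16 11/8 3/2 2 } = 325/256
edge 11 of 15 (RED): { 0 1 5/4 81/64 | 325/256 163/128 41/32 21/16 11/8 3/2 2 } = 649/512
edge 12 of 15 (RED): { 0 1 5/4 81/64 | 649/512 325/256 163/128 41/32 21/16 11/8 3/2 2 } = 1297/1024
edge 13 of 15 (BLUE): { 0 1 5/4 81/64 1297/1024 | 649/512 325/256 163/128 41/32 21/16 11/8 3/2 2 } = 2595/2048
edge 14 of 15 (BLUE): { 0 1 5/4 81/64 1297/1024 2595/2048 | 649/512 325/256 163/128 41/32 21/16 11/8 3/2 2 } = 5191/4096
edge 15 of 15 (BLUE): { 0 1 5/4 81/64 1297/1024 2595/2048 5191/4096 | 649/512 325/256 163/128 41/32 21/16 11/8 3/2 2 } = 10383/8192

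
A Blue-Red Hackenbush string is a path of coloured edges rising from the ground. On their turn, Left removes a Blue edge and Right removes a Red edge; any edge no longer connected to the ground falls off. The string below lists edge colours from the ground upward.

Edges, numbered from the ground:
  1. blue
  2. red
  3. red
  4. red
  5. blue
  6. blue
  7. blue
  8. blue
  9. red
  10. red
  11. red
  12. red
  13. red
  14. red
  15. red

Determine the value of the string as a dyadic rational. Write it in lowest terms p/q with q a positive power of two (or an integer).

Recurse on prefixes of the 15-edge string blue red red red blue blue blue blue red red red red red red red:
step 1: add blue to get b; options L={ 0 } R={ · } → 1
step 2: add red to get br; options L={ 0 } R={ 1 } → 1/2
step 3: add red to get brr; options L={ 0 } R={ 1/2, 1 } → 1/4
step 4: add red to get brrr; options L={ 0 } R={ 1/4, 1/2, 1 } → 1/8
step 5: add blue to get brrrb; options L={ 0, 1/8 } R={ 1/4, 1/2, 1 } → 3/16
step 6: add blue to get brrrbb; options L={ 0, 1/8, 3/16 } R={ 1/4, 1/2, 1 } → 7/32
step 7: add blue to get brrrbbb; options L={ 0, 1/8, 3/16, 7/32 } R={ 1/4, 1/2, 1 } → 15/64
step 8: add blue to get brrrbbbb; options L={ 0, 1/8, 3/16, 7/32, 15/64 } R={ 1/4, 1/2, 1 } → 31/128
step 9: add red to get brrrbbbbr; options L={ 0, 1/8, 3/16, 7/32, 15/64 } R={ 31/128, 1/4, 1/2, 1 } → 61/256
step 10: add red to get brrrbbbbrr; options L={ 0, 1/8, 3/16, 7/32, 15/64 } R={ 61/256, 31/128, 1/4, 1/2, 1 } → 121/512
step 11: add red to get brrrbbbbrrr; options L={ 0, 1/8, 3/16, 7/32, 15/64 } R={ 121/512, 61/256, 31/128, 1/4, 1/2, 1 } → 241/1024
step 12: add red to get brrrbbbbrrrr; options L={ 0, 1/8, 3/16, 7/32, 15/64 } R={ 241/1024, 121/512, 61/256, 31/128, 1/4, 1/2, 1 } → 481/2048
step 13: add red to get brrrbbbbrrrrr; options L={ 0, 1/8, 3/16, 7/32, 15/64 } R={ 481/2048, 241/1024, 121/512, 61/256, 31/128, 1/4, 1/2, 1 } → 961/4096
step 14: add red to get brrrbbbbrrrrrr; options L={ 0, 1/8, 3/16, 7/32, 15/64 } R={ 961/4096, 481/2048, 241/1024, 121/512, 61/256, 31/128, 1/4, 1/2, 1 } → 1921/8192
step 15: add red to get brrrbbbbrrrrrrr; options L={ 0, 1/8, 3/16, 7/32, 15/64 } R={ 1921/8192, 961/4096, 481/2048, 241/1024, 121/512, 61/256, 31/128, 1/4, 1/2, 1 } → 3841/16384

3841/16384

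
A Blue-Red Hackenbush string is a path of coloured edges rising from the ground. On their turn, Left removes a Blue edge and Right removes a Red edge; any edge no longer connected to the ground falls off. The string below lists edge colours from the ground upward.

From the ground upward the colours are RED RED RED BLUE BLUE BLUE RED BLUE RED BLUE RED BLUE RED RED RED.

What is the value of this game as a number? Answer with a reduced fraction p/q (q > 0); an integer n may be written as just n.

g_1 [R]  L=[∅]  R=[0]  ⇒ -1
g_2 [RR]  L=[∅]  R=[-1; 0]  ⇒ -2
g_3 [RRR]  L=[∅]  R=[-2; -1; 0]  ⇒ -3
g_4 [RRRB]  L=[-3]  R=[-2; -1; 0]  ⇒ -5/2
g_5 [RRRBB]  L=[-3; -5/2]  R=[-2; -1; 0]  ⇒ -9/4
g_6 [RRRBBB]  L=[-3; -5/2; -9/4]  R=[-2; -1; 0]  ⇒ -17/8
g_7 [RRRBBBR]  L=[-3; -5/2; -9/4]  R=[-17/8; -2; -1; 0]  ⇒ -35/16
g_8 [RRRBBBRB]  L=[-3; -5/2; -9/4; -35/16]  R=[-17/8; -2; -1; 0]  ⇒ -69/32
g_9 [RRRBBBRBR]  L=[-3; -5/2; -9/4; -35/16]  R=[-69/32; -17/8; -2; -1; 0]  ⇒ -139/64
g_10 [RRRBBBRBRB]  L=[-3; -5/2; -9/4; -35/16; -139/64]  R=[-69/32; -17/8; -2; -1; 0]  ⇒ -277/128
g_11 [RRRBBBRBRBR]  L=[-3; -5/2; -9/4; -35/16; -139/64]  R=[-277/128; -69/32; -17/8; -2; -1; 0]  ⇒ -555/256
g_12 [RRRBBBRBRBRB]  L=[-3; -5/2; -9/4; -35/16; -139/64; -555/256]  R=[-277/128; -69/32; -17/8; -2; -1; 0]  ⇒ -1109/512
g_13 [RRRBBBRBRBRBR]  L=[-3; -5/2; -9/4; -35/16; -139/64; -555/256]  R=[-1109/512; -277/128; -69/32; -17/8; -2; -1; 0]  ⇒ -2219/1024
g_14 [RRRBBBRBRBRBRR]  L=[-3; -5/2; -9/4; -35/16; -139/64; -555/256]  R=[-2219/1024; -1109/512; -277/128; -69/32; -17/8; -2; -1; 0]  ⇒ -4439/2048
g_15 [RRRBBBRBRBRBRRR]  L=[-3; -5/2; -9/4; -35/16; -139/64; -555/256]  R=[-4439/2048; -2219/1024; -1109/512; -277/128; -69/32; -17/8; -2; -1; 0]  ⇒ -8879/4096

-8879/4096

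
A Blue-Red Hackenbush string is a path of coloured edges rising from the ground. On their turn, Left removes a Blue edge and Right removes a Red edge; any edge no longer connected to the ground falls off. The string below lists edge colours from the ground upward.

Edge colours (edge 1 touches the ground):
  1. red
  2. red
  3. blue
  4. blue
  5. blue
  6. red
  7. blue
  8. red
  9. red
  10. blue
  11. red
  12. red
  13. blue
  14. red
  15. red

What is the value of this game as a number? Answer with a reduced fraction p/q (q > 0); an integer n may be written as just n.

-9655/8192

1 of 15 · r · max L −∞ · min R 0 so -1
2 of 15 · rr · max L −∞ · min R -1 so -2
3 of 15 · rrb · max L -2 · min R -1 so -3/2
4 of 15 · rrbb · max L -3/2 · min R -1 so -5/4
5 of 15 · rrbbb · max L -5/4 · min R -1 so -9/8
6 of 15 · rrbbbr · max L -5/4 · min R -9/8 so -19/16
7 of 15 · rrbbbrb · max L -19/16 · min R -9/8 so -37/32
8 of 15 · rrbbbrbr · max L -19/16 · min R -37/32 so -75/64
9 of 15 · rrbbbrbrr · max L -19/16 · min R -75/64 so -151/128
10 of 15 · rrbbbrbrrb · max L -151/128 · min R -75/64 so -301/256
11 of 15 · rrbbbrbrrbr · max L -151/128 · min R -301/256 so -603/512
12 of 15 · rrbbbrbrrbrr · max L -151/128 · min R -603/512 so -1207/1024
13 of 15 · rrbbbrbrrbrrb · max L -1207/1024 · min R -603/512 so -2413/2048
14 of 15 · rrbbbrbrrbrrbr · max L -1207/1024 · min R -2413/2048 so -4827/4096
15 of 15 · rrbbbrbrrbrrbrr · max L -1207/1024 · min R -4827/4096 so -9655/8192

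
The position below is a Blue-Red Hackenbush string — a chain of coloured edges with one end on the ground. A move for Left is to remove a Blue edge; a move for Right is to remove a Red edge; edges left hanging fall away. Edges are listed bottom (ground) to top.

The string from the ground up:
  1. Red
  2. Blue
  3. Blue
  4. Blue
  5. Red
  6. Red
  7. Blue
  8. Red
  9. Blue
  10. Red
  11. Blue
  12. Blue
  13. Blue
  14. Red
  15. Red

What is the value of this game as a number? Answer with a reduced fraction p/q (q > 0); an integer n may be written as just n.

-3399/16384

Prefix values for Red Blue Blue Blue Red Red Blue Red Blue Red Blue Blue Blue Red Red via {L|R} + simplicity:
edge 1 of 15 (Red): { · | 0 } → -1
edge 2 of 15 (Blue): { -1 | 0 } → -1/2
edge 3 of 15 (Blue): { -1; -1/2 | 0 } → -1/4
edge 4 of 15 (Blue): { -1; -1/2; -1/4 | 0 } → -1/8
edge 5 of 15 (Red): { -1; -1/2; -1/4 | -1/8; 0 } → -3/16
edge 6 of 15 (Red): { -1; -1/2; -1/4 | -3/16; -1/8; 0 } → -7/32
edge 7 of 15 (Blue): { -1; -1/2; -1/4; -7/32 | -3/16; -1/8; 0 } → -13/64
edge 8 of 15 (Red): { -1; -1/2; -1/4; -7/32 | -13/64; -3/16; -1/8; 0 } → -27/128
edge 9 of 15 (Blue): { -1; -1/2; -1/4; -7/32; -27/128 | -13/64; -3/16; -1/8; 0 } → -53/256
edge 10 of 15 (Red): { -1; -1/2; -1/4; -7/32; -27/128 | -53/256; -13/64; -3/16; -1/8; 0 } → -107/512
edge 11 of 15 (Blue): { -1; -1/2; -1/4; -7/32; -27/128; -107/512 | -53/256; -13/64; -3/16; -1/8; 0 } → -213/1024
edge 12 of 15 (Blue): { -1; -1/2; -1/4; -7/32; -27/128; -107/512; -213/1024 | -53/256; -13/64; -3/16; -1/8; 0 } → -425/2048
edge 13 of 15 (Blue): { -1; -1/2; -1/4; -7/32; -27/128; -107/512; -213/1024; -425/2048 | -53/256; -13/64; -3/16; -1/8; 0 } → -849/4096
edge 14 of 15 (Red): { -1; -1/2; -1/4; -7/32; -27/128; -107/512; -213/1024; -425/2048 | -849/4096; -53/256; -13/64; -3/16; -1/8; 0 } → -1699/8192
edge 15 of 15 (Red): { -1; -1/2; -1/4; -7/32; -27/128; -107/512; -213/1024; -425/2048 | -1699/8192; -849/4096; -53/256; -13/64; -3/16; -1/8; 0 } → -3399/16384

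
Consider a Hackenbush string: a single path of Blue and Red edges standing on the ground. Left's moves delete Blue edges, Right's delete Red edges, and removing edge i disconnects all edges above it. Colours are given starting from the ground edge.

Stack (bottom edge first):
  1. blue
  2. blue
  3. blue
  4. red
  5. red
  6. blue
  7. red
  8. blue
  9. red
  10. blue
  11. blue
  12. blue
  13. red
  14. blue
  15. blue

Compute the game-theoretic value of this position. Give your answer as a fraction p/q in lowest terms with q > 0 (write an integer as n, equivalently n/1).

Prefix values for blue blue blue red red blue red blue red blue blue blue red blue blue via {L|R} + simplicity:
step 1: add blue to get b; options L={ 0 } R={ — } => 1
step 2: add blue to get bb; options L={ 0 1 } R={ — } => 2
step 3: add blue to get bbb; options L={ 0 1 2 } R={ — } => 3
step 4: add red to get bbbr; options L={ 0 1 2 } R={ 3 } => 5/2
step 5: add red to get bbbrr; options L={ 0 1 2 } R={ 5/2 3 } => 9/4
step 6: add blue to get bbbrrb; options L={ 0 1 2 9/4 } R={ 5/2 3 } => 19/8
step 7: add red to get bbbrrbr; options L={ 0 1 2 9/4 } R={ 19/8 5/2 3 } => 37/16
step 8: add blue to get bbbrrbrb; options L={ 0 1 2 9/4 37/16 } R={ 19/8 5/2 3 } => 75/32
step 9: add red to get bbbrrbrbr; options L={ 0 1 2 9/4 37/16 } R={ 75/32 19/8 5/2 3 } => 149/64
step 10: add blue to get bbbrrbrbrb; options L={ 0 1 2 9/4 37/16 149/64 } R={ 75/32 19/8 5/2 3 } => 299/128
step 11: add blue to get bbbrrbrbrbb; options L={ 0 1 2 9/4 37/16 149/64 299/128 } R={ 75/32 19/8 5/2 3 } => 599/256
step 12: add blue to get bbbrrbrbrbbb; options L={ 0 1 2 9/4 37/16 149/64 299/128 599/256 } R={ 75/32 19/8 5/2 3 } => 1199/512
step 13: add red to get bbbrrbrbrbbbr; options L={ 0 1 2 9/4 37/16 149/64 299/128 599/256 } R={ 1199/512 75/32 19/8 5/2 3 } => 2397/1024
step 14: add blue to get bbbrrbrbrbbbrb; options L={ 0 1 2 9/4 37/16 149/64 299/128 599/256 2397/1024 } R={ 1199/512 75/32 19/8 5/2 3 } => 4795/2048
step 15: add blue to get bbbrrbrbrbbbrbb; options L={ 0 1 2 9/4 37/16 149/64 299/128 599/256 2397/1024 4795/2048 } R={ 1199/512 75/32 19/8 5/2 3 } => 9591/4096

9591/4096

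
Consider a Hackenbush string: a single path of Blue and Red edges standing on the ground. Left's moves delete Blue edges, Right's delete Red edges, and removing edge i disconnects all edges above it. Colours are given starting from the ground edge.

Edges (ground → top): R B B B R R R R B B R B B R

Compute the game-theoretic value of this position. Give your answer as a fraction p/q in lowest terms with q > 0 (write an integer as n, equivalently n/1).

-1939/8192

edge 1 of 14 (R): { ∅ | 0 } — -1
edge 2 of 14 (B): { -1 | 0 } — -1/2
edge 3 of 14 (B): { -1 -1/2 | 0 } — -1/4
edge 4 of 14 (B): { -1 -1/2 -1/4 | 0 } — -1/8
edge 5 of 14 (R): { -1 -1/2 -1/4 | -1/8 0 } — -3/16
edge 6 of 14 (R): { -1 -1/2 -1/4 | -3/16 -1/8 0 } — -7/32
edge 7 of 14 (R): { -1 -1/2 -1/4 | -7/32 -3/16 -1/8 0 } — -15/64
edge 8 of 14 (R): { -1 -1/2 -1/4 | -15/64 -7/32 -3/16 -1/8 0 } — -31/128
edge 9 of 14 (B): { -1 -1/2 -1/4 -31/128 | -15/64 -7/32 -3/16 -1/8 0 } — -61/256
edge 10 of 14 (B): { -1 -1/2 -1/4 -31/128 -61/256 | -15/64 -7/32 -3/16 -1/8 0 } — -121/512
edge 11 of 14 (R): { -1 -1/2 -1/4 -31/128 -61/256 | -121/512 -15/64 -7/32 -3/16 -1/8 0 } — -243/1024
edge 12 of 14 (B): { -1 -1/2 -1/4 -31/128 -61/256 -243/1024 | -121/512 -15/64 -7/32 -3/16 -1/8 0 } — -485/2048
edge 13 of 14 (B): { -1 -1/2 -1/4 -31/128 -61/256 -243/1024 -485/2048 | -121/512 -15/64 -7/32 -3/16 -1/8 0 } — -969/4096
edge 14 of 14 (R): { -1 -1/2 -1/4 -31/128 -61/256 -243/1024 -485/2048 | -969/4096 -121/512 -15/64 -7/32 -3/16 -1/8 0 } — -1939/8192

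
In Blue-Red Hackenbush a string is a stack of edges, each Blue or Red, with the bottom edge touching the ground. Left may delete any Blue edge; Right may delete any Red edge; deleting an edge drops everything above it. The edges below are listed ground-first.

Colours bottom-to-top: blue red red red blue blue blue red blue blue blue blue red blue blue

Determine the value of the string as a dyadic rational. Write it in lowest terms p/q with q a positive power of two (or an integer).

edge 1 of 15 (blue): { 0 | — } so 1
edge 2 of 15 (red): { 0 | 1 } so 1/2
edge 3 of 15 (red): { 0 | 1/2, 1 } so 1/4
edge 4 of 15 (red): { 0 | 1/4, 1/2, 1 } so 1/8
edge 5 of 15 (blue): { 0, 1/8 | 1/4, 1/2, 1 } so 3/16
edge 6 of 15 (blue): { 0, 1/8, 3/16 | 1/4, 1/2, 1 } so 7/32
edge 7 of 15 (blue): { 0, 1/8, 3/16, 7/32 | 1/4, 1/2, 1 } so 15/64
edge 8 of 15 (red): { 0, 1/8, 3/16, 7/32 | 15/64, 1/4, 1/2, 1 } so 29/128
edge 9 of 15 (blue): { 0, 1/8, 3/16, 7/32, 29/128 | 15/64, 1/4, 1/2, 1 } so 59/256
edge 10 of 15 (blue): { 0, 1/8, 3/16, 7/32, 29/128, 59/256 | 15/64, 1/4, 1/2, 1 } so 119/512
edge 11 of 15 (blue): { 0, 1/8, 3/16, 7/32, 29/128, 59/256, 119/512 | 15/64, 1/4, 1/2, 1 } so 239/1024
edge 12 of 15 (blue): { 0, 1/8, 3/16, 7/32, 29/128, 59/256, 119/512, 239/1024 | 15/64, 1/4, 1/2, 1 } so 479/2048
edge 13 of 15 (red): { 0, 1/8, 3/16, 7/32, 29/128, 59/256, 119/512, 239/1024 | 479/2048, 15/64, 1/4, 1/2, 1 } so 957/4096
edge 14 of 15 (blue): { 0, 1/8, 3/16, 7/32, 29/128, 59/256, 119/512, 239/1024, 957/4096 | 479/2048, 15/64, 1/4, 1/2, 1 } so 1915/8192
edge 15 of 15 (blue): { 0, 1/8, 3/16, 7/32, 29/128, 59/256, 119/512, 239/1024, 957/4096, 1915/8192 | 479/2048, 15/64, 1/4, 1/2, 1 } so 3831/16384

3831/16384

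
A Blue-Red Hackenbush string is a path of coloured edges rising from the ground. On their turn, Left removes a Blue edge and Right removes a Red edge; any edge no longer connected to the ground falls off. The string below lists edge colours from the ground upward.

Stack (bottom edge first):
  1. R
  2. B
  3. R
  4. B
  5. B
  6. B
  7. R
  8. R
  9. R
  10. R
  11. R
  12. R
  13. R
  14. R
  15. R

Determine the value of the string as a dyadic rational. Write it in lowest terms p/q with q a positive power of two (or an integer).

-9215/16384

Prefix values for R B R B B B R R R R R R R R R via {L|R} + simplicity:
1 of 15 · R · max L −∞ · min R 0 so -1
2 of 15 · RB · max L -1 · min R 0 so -1/2
3 of 15 · RBR · max L -1 · min R -1/2 so -3/4
4 of 15 · RBRB · max L -3/4 · min R -1/2 so -5/8
5 of 15 · RBRBB · max L -5/8 · min R -1/2 so -9/16
6 of 15 · RBRBBB · max L -9/16 · min R -1/2 so -17/32
7 of 15 · RBRBBBR · max L -9/16 · min R -17/32 so -35/64
8 of 15 · RBRBBBRR · max L -9/16 · min R -35/64 so -71/128
9 of 15 · RBRBBBRRR · max L -9/16 · min R -71/128 so -143/256
10 of 15 · RBRBBBRRRR · max L -9/16 · min R -143/256 so -287/512
11 of 15 · RBRBBBRRRRR · max L -9/16 · min R -287/512 so -575/1024
12 of 15 · RBRBBBRRRRRR · max L -9/16 · min R -575/1024 so -1151/2048
13 of 15 · RBRBBBRRRRRRR · max L -9/16 · min R -1151/2048 so -2303/4096
14 of 15 · RBRBBBRRRRRRRR · max L -9/16 · min R -2303/4096 so -4607/8192
15 of 15 · RBRBBBRRRRRRRRR · max L -9/16 · min R -4607/8192 so -9215/16384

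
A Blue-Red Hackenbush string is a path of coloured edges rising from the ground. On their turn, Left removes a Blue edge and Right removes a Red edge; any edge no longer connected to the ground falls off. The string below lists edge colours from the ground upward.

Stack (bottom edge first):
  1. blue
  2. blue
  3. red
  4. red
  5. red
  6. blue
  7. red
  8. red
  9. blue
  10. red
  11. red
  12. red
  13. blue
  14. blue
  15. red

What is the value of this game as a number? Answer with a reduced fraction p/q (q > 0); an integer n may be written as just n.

1 of 15 · b · max L 0 · min R +∞ → 1
2 of 15 · bb · max L 1 · min R +∞ → 2
3 of 15 · bbr · max L 1 · min R 2 → 3/2
4 of 15 · bbrr · max L 1 · min R 3/2 → 5/4
5 of 15 · bbrrr · max L 1 · min R 5/4 → 9/8
6 of 15 · bbrrrb · max L 9/8 · min R 5/4 → 19/16
7 of 15 · bbrrrbr · max L 9/8 · min R 19/16 → 37/32
8 of 15 · bbrrrbrr · max L 9/8 · min R 37/32 → 73/64
9 of 15 · bbrrrbrrb · max L 73/64 · min R 37/32 → 147/128
10 of 15 · bbrrrbrrbr · max L 73/64 · min R 147/128 → 293/256
11 of 15 · bbrrrbrrbrr · max L 73/64 · min R 293/256 → 585/512
12 of 15 · bbrrrbrrbrrr · max L 73/64 · min R 585/512 → 1169/1024
13 of 15 · bbrrrbrrbrrrb · max L 1169/1024 · min R 585/512 → 2339/2048
14 of 15 · bbrrrbrrbrrrbb · max L 2339/2048 · min R 585/512 → 4679/4096
15 of 15 · bbrrrbrrbrrrbbr · max L 2339/2048 · min R 4679/4096 → 9357/8192

9357/8192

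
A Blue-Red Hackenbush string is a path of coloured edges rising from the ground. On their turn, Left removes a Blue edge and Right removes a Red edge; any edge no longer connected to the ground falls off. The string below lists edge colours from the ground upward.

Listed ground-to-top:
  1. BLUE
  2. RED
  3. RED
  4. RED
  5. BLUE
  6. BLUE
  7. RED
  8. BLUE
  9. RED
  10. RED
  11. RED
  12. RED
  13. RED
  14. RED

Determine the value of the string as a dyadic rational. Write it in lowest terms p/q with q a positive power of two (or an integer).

1665/8192

Build value(s[:k]) for k = 1..14, string s = BLUE RED RED RED BLUE BLUE RED BLUE RED RED RED RED RED RED.
step 1: add BLUE to get B; options L={ 0 } R={ (no moves) } gives 1
step 2: add RED to get BR; options L={ 0 } R={ 1 } gives 1/2
step 3: add RED to get BRR; options L={ 0 } R={ 1/2 1 } gives 1/4
step 4: add RED to get BRRR; options L={ 0 } R={ 1/4 1/2 1 } gives 1/8
step 5: add BLUE to get BRRRB; options L={ 0 1/8 } R={ 1/4 1/2 1 } gives 3/16
step 6: add BLUE to get BRRRBB; options L={ 0 1/8 3/16 } R={ 1/4 1/2 1 } gives 7/32
step 7: add RED to get BRRRBBR; options L={ 0 1/8 3/16 } R={ 7/32 1/4 1/2 1 } gives 13/64
step 8: add BLUE to get BRRRBBRB; options L={ 0 1/8 3/16 13/64 } R={ 7/32 1/4 1/2 1 } gives 27/128
step 9: add RED to get BRRRBBRBR; options L={ 0 1/8 3/16 13/64 } R={ 27/128 7/32 1/4 1/2 1 } gives 53/256
step 10: add RED to get BRRRBBRBRR; options L={ 0 1/8 3/16 13/64 } R={ 53/256 27/128 7/32 1/4 1/2 1 } gives 105/512
step 11: add RED to get BRRRBBRBRRR; options L={ 0 1/8 3/16 13/64 } R={ 105/512 53/256 27/128 7/32 1/4 1/2 1 } gives 209/1024
step 12: add RED to get BRRRBBRBRRRR; options L={ 0 1/8 3/16 13/64 } R={ 209/1024 105/512 53/256 27/128 7/32 1/4 1/2 1 } gives 417/2048
step 13: add RED to get BRRRBBRBRRRRR; options L={ 0 1/8 3/16 13/64 } R={ 417/2048 209/1024 105/512 53/256 27/128 7/32 1/4 1/2 1 } gives 833/4096
step 14: add RED to get BRRRBBRBRRRRRR; options L={ 0 1/8 3/16 13/64 } R={ 833/4096 417/2048 209/1024 105/512 53/256 27/128 7/32 1/4 1/2 1 } gives 1665/8192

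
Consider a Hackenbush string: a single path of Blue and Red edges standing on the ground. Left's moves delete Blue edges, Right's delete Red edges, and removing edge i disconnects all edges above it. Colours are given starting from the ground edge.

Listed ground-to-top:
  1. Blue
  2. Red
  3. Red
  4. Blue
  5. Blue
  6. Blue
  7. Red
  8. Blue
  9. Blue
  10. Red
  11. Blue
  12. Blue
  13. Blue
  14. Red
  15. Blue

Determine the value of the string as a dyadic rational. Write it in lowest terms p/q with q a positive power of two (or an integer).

7611/16384

g_1 [B]  L=[0]  R=[]  -> 1
g_2 [BR]  L=[0]  R=[1]  -> 1/2
g_3 [BRR]  L=[0]  R=[1/2, 1]  -> 1/4
g_4 [BRRB]  L=[0, 1/4]  R=[1/2, 1]  -> 3/8
g_5 [BRRBB]  L=[0, 1/4, 3/8]  R=[1/2, 1]  -> 7/16
g_6 [BRRBBB]  L=[0, 1/4, 3/8, 7/16]  R=[1/2, 1]  -> 15/32
g_7 [BRRBBBR]  L=[0, 1/4, 3/8, 7/16]  R=[15/32, 1/2, 1]  -> 29/64
g_8 [BRRBBBRB]  L=[0, 1/4, 3/8, 7/16, 29/64]  R=[15/32, 1/2, 1]  -> 59/128
g_9 [BRRBBBRBB]  L=[0, 1/4, 3/8, 7/16, 29/64, 59/128]  R=[15/32, 1/2, 1]  -> 119/256
g_10 [BRRBBBRBBR]  L=[0, 1/4, 3/8, 7/16, 29/64, 59/128]  R=[119/256, 15/32, 1/2, 1]  -> 237/512
g_11 [BRRBBBRBBRB]  L=[0, 1/4, 3/8, 7/16, 29/64, 59/128, 237/512]  R=[119/256, 15/32, 1/2, 1]  -> 475/1024
g_12 [BRRBBBRBBRBB]  L=[0, 1/4, 3/8, 7/16, 29/64, 59/128, 237/512, 475/1024]  R=[119/256, 15/32, 1/2, 1]  -> 951/2048
g_13 [BRRBBBRBBRBBB]  L=[0, 1/4, 3/8, 7/16, 29/64, 59/128, 237/512, 475/1024, 951/2048]  R=[119/256, 15/32, 1/2, 1]  -> 1903/4096
g_14 [BRRBBBRBBRBBBR]  L=[0, 1/4, 3/8, 7/16, 29/64, 59/128, 237/512, 475/1024, 951/2048]  R=[1903/4096, 119/256, 15/32, 1/2, 1]  -> 3805/8192
g_15 [BRRBBBRBBRBBBRB]  L=[0, 1/4, 3/8, 7/16, 29/64, 59/128, 237/512, 475/1024, 951/2048, 3805/8192]  R=[1903/4096, 119/256, 15/32, 1/2, 1]  -> 7611/16384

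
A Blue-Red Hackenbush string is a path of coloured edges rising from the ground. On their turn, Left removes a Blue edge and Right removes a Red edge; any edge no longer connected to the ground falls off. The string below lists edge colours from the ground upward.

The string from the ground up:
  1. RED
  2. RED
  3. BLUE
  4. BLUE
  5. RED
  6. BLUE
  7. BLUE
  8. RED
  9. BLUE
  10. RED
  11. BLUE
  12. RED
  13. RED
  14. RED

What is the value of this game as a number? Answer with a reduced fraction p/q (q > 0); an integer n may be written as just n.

-5295/4096

Recurse on prefixes of the 14-edge string RED RED BLUE BLUE RED BLUE BLUE RED BLUE RED BLUE RED RED RED:
G(R) = { (no moves) | 0 } gives -1
G(RR) = { (no moves) | -1; 0 } gives -2
G(RRB) = { -2 | -1; 0 } gives -3/2
G(RRBB) = { -2; -3/2 | -1; 0 } gives -5/4
G(RRBBR) = { -2; -3/2 | -5/4; -1; 0 } gives -11/8
G(RRBBRB) = { -2; -3/2; -11/8 | -5/4; -1; 0 } gives -21/16
G(RRBBRBB) = { -2; -3/2; -11/8; -21/16 | -5/4; -1; 0 } gives -41/32
G(RRBBRBBR) = { -2; -3/2; -11/8; -21/16 | -41/32; -5/4; -1; 0 } gives -83/64
G(RRBBRBBRB) = { -2; -3/2; -11/8; -21/16; -83/64 | -41/32; -5/4; -1; 0 } gives -165/128
G(RRBBRBBRBR) = { -2; -3/2; -11/8; -21/16; -83/64 | -165/128; -41/32; -5/4; -1; 0 } gives -331/256
G(RRBBRBBRBRB) = { -2; -3/2; -11/8; -21/16; -83/64; -331/256 | -165/128; -41/32; -5/4; -1; 0 } gives -661/512
G(RRBBRBBRBRBR) = { -2; -3/2; -11/8; -21/16; -83/64; -331/256 | -661/512; -165/128; -41/32; -5/4; -1; 0 } gives -1323/1024
G(RRBBRBBRBRBRR) = { -2; -3/2; -11/8; -21/16; -83/64; -331/256 | -1323/1024; -661/512; -165/128; -41/32; -5/4; -1; 0 } gives -2647/2048
G(RRBBRBBRBRBRRR) = { -2; -3/2; -11/8; -21/16; -83/64; -331/256 | -2647/2048; -1323/1024; -661/512; -165/128; -41/32; -5/4; -1; 0 } gives -5295/4096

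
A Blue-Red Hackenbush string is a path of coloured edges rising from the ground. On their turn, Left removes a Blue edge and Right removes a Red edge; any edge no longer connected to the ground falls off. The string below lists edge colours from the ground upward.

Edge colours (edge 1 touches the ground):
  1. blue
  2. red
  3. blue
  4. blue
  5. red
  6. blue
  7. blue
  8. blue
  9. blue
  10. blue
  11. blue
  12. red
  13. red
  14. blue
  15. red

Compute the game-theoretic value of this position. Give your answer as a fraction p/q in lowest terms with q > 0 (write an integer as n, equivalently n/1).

14309/16384

edge 1 of 15 (blue): { 0 | · } = 1
edge 2 of 15 (red): { 0 | 1 } = 1/2
edge 3 of 15 (blue): { 0,1/2 | 1 } = 3/4
edge 4 of 15 (blue): { 0,1/2,3/4 | 1 } = 7/8
edge 5 of 15 (red): { 0,1/2,3/4 | 7/8,1 } = 13/16
edge 6 of 15 (blue): { 0,1/2,3/4,13/16 | 7/8,1 } = 27/32
edge 7 of 15 (blue): { 0,1/2,3/4,13/16,27/32 | 7/8,1 } = 55/64
edge 8 of 15 (blue): { 0,1/2,3/4,13/16,27/32,55/64 | 7/8,1 } = 111/128
edge 9 of 15 (blue): { 0,1/2,3/4,13/16,27/32,55/64,111/128 | 7/8,1 } = 223/256
edge 10 of 15 (blue): { 0,1/2,3/4,13/16,27/32,55/64,111/128,223/256 | 7/8,1 } = 447/512
edge 11 of 15 (blue): { 0,1/2,3/4,13/16,27/32,55/64,111/128,223/256,447/512 | 7/8,1 } = 895/1024
edge 12 of 15 (red): { 0,1/2,3/4,13/16,27/32,55/64,111/128,223/256,447/512 | 895/1024,7/8,1 } = 1789/2048
edge 13 of 15 (red): { 0,1/2,3/4,13/16,27/32,55/64,111/128,223/256,447/512 | 1789/2048,895/1024,7/8,1 } = 3577/4096
edge 14 of 15 (blue): { 0,1/2,3/4,13/16,27/32,55/64,111/128,223/256,447/512,3577/4096 | 1789/2048,895/1024,7/8,1 } = 7155/8192
edge 15 of 15 (red): { 0,1/2,3/4,13/16,27/32,55/64,111/128,223/256,447/512,3577/4096 | 7155/8192,1789/2048,895/1024,7/8,1 } = 14309/16384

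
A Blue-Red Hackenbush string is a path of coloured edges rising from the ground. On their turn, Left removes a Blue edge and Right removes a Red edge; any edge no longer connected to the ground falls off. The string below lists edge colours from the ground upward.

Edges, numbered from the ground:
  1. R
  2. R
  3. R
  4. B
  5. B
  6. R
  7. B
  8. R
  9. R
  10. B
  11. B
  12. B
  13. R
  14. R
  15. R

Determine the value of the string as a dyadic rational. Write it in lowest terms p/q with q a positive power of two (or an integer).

-9615/4096

val(R) = { (no moves) | 0 } — -1
val(RR) = { (no moves) | -1 0 } — -2
val(RRR) = { (no moves) | -2 -1 0 } — -3
val(RRRB) = { -3 | -2 -1 0 } — -5/2
val(RRRBB) = { -3 -5/2 | -2 -1 0 } — -9/4
val(RRRBBR) = { -3 -5/2 | -9/4 -2 -1 0 } — -19/8
val(RRRBBRB) = { -3 -5/2 -19/8 | -9/4 -2 -1 0 } — -37/16
val(RRRBBRBR) = { -3 -5/2 -19/8 | -37/16 -9/4 -2 -1 0 } — -75/32
val(RRRBBRBRR) = { -3 -5/2 -19/8 | -75/32 -37/16 -9/4 -2 -1 0 } — -151/64
val(RRRBBRBRRB) = { -3 -5/2 -19/8 -151/64 | -75/32 -37/16 -9/4 -2 -1 0 } — -301/128
val(RRRBBRBRRBB) = { -3 -5/2 -19/8 -151/64 -301/128 | -75/32 -37/16 -9/4 -2 -1 0 } — -601/256
val(RRRBBRBRRBBB) = { -3 -5/2 -19/8 -151/64 -301/128 -601/256 | -75/32 -37/16 -9/4 -2 -1 0 } — -1201/512
val(RRRBBRBRRBBBR) = { -3 -5/2 -19/8 -151/64 -301/128 -601/256 | -1201/512 -75/32 -37/16 -9/4 -2 -1 0 } — -2403/1024
val(RRRBBRBRRBBBRR) = { -3 -5/2 -19/8 -151/64 -301/128 -601/256 | -2403/1024 -1201/512 -75/32 -37/16 -9/4 -2 -1 0 } — -4807/2048
val(RRRBBRBRRBBBRRR) = { -3 -5/2 -19/8 -151/64 -301/128 -601/256 | -4807/2048 -2403/1024 -1201/512 -75/32 -37/16 -9/4 -2 -1 0 } — -9615/4096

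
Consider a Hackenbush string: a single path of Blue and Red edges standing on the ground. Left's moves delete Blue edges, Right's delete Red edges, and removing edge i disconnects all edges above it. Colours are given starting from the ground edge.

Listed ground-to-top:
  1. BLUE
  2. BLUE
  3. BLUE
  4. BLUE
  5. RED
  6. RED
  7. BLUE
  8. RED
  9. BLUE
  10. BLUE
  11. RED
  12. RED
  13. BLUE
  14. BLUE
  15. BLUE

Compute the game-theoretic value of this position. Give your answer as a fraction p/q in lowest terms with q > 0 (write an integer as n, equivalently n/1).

1 of 15 · B · max L 0 · min R +∞ = 1
2 of 15 · BB · max L 1 · min R +∞ = 2
3 of 15 · BBB · max L 2 · min R +∞ = 3
4 of 15 · BBBB · max L 3 · min R +∞ = 4
5 of 15 · BBBBR · max L 3 · min R 4 = 7/2
6 of 15 · BBBBRR · max L 3 · min R 7/2 = 13/4
7 of 15 · BBBBRRB · max L 13/4 · min R 7/2 = 27/8
8 of 15 · BBBBRRBR · max L 13/4 · min R 27/8 = 53/16
9 of 15 · BBBBRRBRB · max L 53/16 · min R 27/8 = 107/32
10 of 15 · BBBBRRBRBB · max L 107/32 · min R 27/8 = 215/64
11 of 15 · BBBBRRBRBBR · max L 107/32 · min R 215/64 = 429/128
12 of 15 · BBBBRRBRBBRR · max L 107/32 · min R 429/128 = 857/256
13 of 15 · BBBBRRBRBBRRB · max L 857/256 · min R 429/128 = 1715/512
14 of 15 · BBBBRRBRBBRRBB · max L 1715/512 · min R 429/128 = 3431/1024
15 of 15 · BBBBRRBRBBRRBBB · max L 3431/1024 · min R 429/128 = 6863/2048

6863/2048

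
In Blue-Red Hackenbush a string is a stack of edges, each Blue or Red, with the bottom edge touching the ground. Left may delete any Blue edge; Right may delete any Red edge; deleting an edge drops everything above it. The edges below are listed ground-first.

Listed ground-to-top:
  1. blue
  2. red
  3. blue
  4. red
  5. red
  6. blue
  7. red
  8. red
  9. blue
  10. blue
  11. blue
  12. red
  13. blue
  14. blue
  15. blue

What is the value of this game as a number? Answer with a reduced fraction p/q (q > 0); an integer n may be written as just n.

9455/16384

Recurse on prefixes of the 15-edge string blue red blue red red blue red red blue blue blue red blue blue blue:
val_1 [b]  L=[0]  R=[none]  => 1
val_2 [br]  L=[0]  R=[1]  => 1/2
val_3 [brb]  L=[0; 1/2]  R=[1]  => 3/4
val_4 [brbr]  L=[0; 1/2]  R=[3/4; 1]  => 5/8
val_5 [brbrr]  L=[0; 1/2]  R=[5/8; 3/4; 1]  => 9/16
val_6 [brbrrb]  L=[0; 1/2; 9/16]  R=[5/8; 3/4; 1]  => 19/32
val_7 [brbrrbr]  L=[0; 1/2; 9/16]  R=[19/32; 5/8; 3/4; 1]  => 37/64
val_8 [brbrrbrr]  L=[0; 1/2; 9/16]  R=[37/64; 19/32; 5/8; 3/4; 1]  => 73/128
val_9 [brbrrbrrb]  L=[0; 1/2; 9/16; 73/128]  R=[37/64; 19/32; 5/8; 3/4; 1]  => 147/256
val_10 [brbrrbrrbb]  L=[0; 1/2; 9/16; 73/128; 147/256]  R=[37/64; 19/32; 5/8; 3/4; 1]  => 295/512
val_11 [brbrrbrrbbb]  L=[0; 1/2; 9/16; 73/128; 147/256; 295/512]  R=[37/64; 19/32; 5/8; 3/4; 1]  => 591/1024
val_12 [brbrrbrrbbbr]  L=[0; 1/2; 9/16; 73/128; 147/256; 295/512]  R=[591/1024; 37/64; 19/32; 5/8; 3/4; 1]  => 1181/2048
val_13 [brbrrbrrbbbrb]  L=[0; 1/2; 9/16; 73/128; 147/256; 295/512; 1181/2048]  R=[591/1024; 37/64; 19/32; 5/8; 3/4; 1]  => 2363/4096
val_14 [brbrrbrrbbbrbb]  L=[0; 1/2; 9/16; 73/128; 147/256; 295/512; 1181/2048; 2363/4096]  R=[591/1024; 37/64; 19/32; 5/8; 3/4; 1]  => 4727/8192
val_15 [brbrrbrrbbbrbbb]  L=[0; 1/2; 9/16; 73/128; 147/256; 295/512; 1181/2048; 2363/4096; 4727/8192]  R=[591/1024; 37/64; 19/32; 5/8; 3/4; 1]  => 9455/16384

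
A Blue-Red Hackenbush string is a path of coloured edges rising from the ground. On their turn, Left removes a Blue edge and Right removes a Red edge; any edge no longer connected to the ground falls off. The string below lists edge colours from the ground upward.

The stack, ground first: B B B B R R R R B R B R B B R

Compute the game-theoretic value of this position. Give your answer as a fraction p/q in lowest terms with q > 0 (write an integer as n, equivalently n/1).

Build G(s[:k]) for k = 1..15, string s = B B B B R R R R B R B R B B R.
edge 1 of 15 (B): { 0 |  } — 1
edge 2 of 15 (B): { 0; 1 |  } — 2
edge 3 of 15 (B): { 0; 1; 2 |  } — 3
edge 4 of 15 (B): { 0; 1; 2; 3 |  } — 4
edge 5 of 15 (R): { 0; 1; 2; 3 | 4 } — 7/2
edge 6 of 15 (R): { 0; 1; 2; 3 | 7/2; 4 } — 13/4
edge 7 of 15 (R): { 0; 1; 2; 3 | 13/4; 7/2; 4 } — 25/8
edge 8 of 15 (R): { 0; 1; 2; 3 | 25/8; 13/4; 7/2; 4 } — 49/16
edge 9 of 15 (B): { 0; 1; 2; 3; 49/16 | 25/8; 13/4; 7/2; 4 } — 99/32
edge 10 of 15 (R): { 0; 1; 2; 3; 49/16 | 99/32; 25/8; 13/4; 7/2; 4 } — 197/64
edge 11 of 15 (B): { 0; 1; 2; 3; 49/16; 197/64 | 99/32; 25/8; 13/4; 7/2; 4 } — 395/128
edge 12 of 15 (R): { 0; 1; 2; 3; 49/16; 197/64 | 395/128; 99/32; 25/8; 13/4; 7/2; 4 } — 789/256
edge 13 of 15 (B): { 0; 1; 2; 3; 49/16; 197/64; 789/256 | 395/128; 99/32; 25/8; 13/4; 7/2; 4 } — 1579/512
edge 14 of 15 (B): { 0; 1; 2; 3; 49/16; 197/64; 789/256; 1579/512 | 395/128; 99/32; 25/8; 13/4; 7/2; 4 } — 3159/1024
edge 15 of 15 (R): { 0; 1; 2; 3; 49/16; 197/64; 789/256; 1579/512 | 3159/1024; 395/128; 99/32; 25/8; 13/4; 7/2; 4 } — 6317/2048

6317/2048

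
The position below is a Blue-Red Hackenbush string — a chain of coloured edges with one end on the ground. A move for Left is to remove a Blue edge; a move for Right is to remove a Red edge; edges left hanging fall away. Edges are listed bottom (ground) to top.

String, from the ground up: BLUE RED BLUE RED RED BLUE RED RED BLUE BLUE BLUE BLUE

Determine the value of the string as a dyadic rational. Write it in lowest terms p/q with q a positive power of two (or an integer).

Prefix values for BLUE RED BLUE RED RED BLUE RED RED BLUE BLUE BLUE BLUE via {L|R} + simplicity:
edge 1 of 12 (BLUE): { 0 |  } -> 1
edge 2 of 12 (RED): { 0 | 1 } -> 1/2
edge 3 of 12 (BLUE): { 0,1/2 | 1 } -> 3/4
edge 4 of 12 (RED): { 0,1/2 | 3/4,1 } -> 5/8
edge 5 of 12 (RED): { 0,1/2 | 5/8,3/4,1 } -> 9/16
edge 6 of 12 (BLUE): { 0,1/2,9/16 | 5/8,3/4,1 } -> 19/32
edge 7 of 12 (RED): { 0,1/2,9/16 | 19/32,5/8,3/4,1 } -> 37/64
edge 8 of 12 (RED): { 0,1/2,9/16 | 37/64,19/32,5/8,3/4,1 } -> 73/128
edge 9 of 12 (BLUE): { 0,1/2,9/16,73/128 | 37/64,19/32,5/8,3/4,1 } -> 147/256
edge 10 of 12 (BLUE): { 0,1/2,9/16,73/128,147/256 | 37/64,19/32,5/8,3/4,1 } -> 295/512
edge 11 of 12 (BLUE): { 0,1/2,9/16,73/128,147/256,295/512 | 37/64,19/32,5/8,3/4,1 } -> 591/1024
edge 12 of 12 (BLUE): { 0,1/2,9/16,73/128,147/256,295/512,591/1024 | 37/64,19/32,5/8,3/4,1 } -> 1183/2048

1183/2048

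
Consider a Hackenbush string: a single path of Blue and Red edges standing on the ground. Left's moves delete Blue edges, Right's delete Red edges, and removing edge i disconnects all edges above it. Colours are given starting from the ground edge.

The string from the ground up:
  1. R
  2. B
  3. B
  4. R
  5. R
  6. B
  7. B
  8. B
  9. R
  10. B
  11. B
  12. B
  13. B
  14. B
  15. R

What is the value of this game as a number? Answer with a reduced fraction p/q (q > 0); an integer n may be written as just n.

Recurse on prefixes of the 15-edge string R B B R R B B B R B B B B B R:
1 of 15 · R · max L −∞ · min R 0 => -1
2 of 15 · RB · max L -1 · min R 0 => -1/2
3 of 15 · RBB · max L -1/2 · min R 0 => -1/4
4 of 15 · RBBR · max L -1/2 · min R -1/4 => -3/8
5 of 15 · RBBRR · max L -1/2 · min R -3/8 => -7/16
6 of 15 · RBBRRB · max L -7/16 · min R -3/8 => -13/32
7 of 15 · RBBRRBB · max L -13/32 · min R -3/8 => -25/64
8 of 15 · RBBRRBBB · max L -25/64 · min R -3/8 => -49/128
9 of 15 · RBBRRBBBR · max L -25/64 · min R -49/128 => -99/256
10 of 15 · RBBRRBBBRB · max L -99/256 · min R -49/128 => -197/512
11 of 15 · RBBRRBBBRBB · max L -197/512 · min R -49/128 => -393/1024
12 of 15 · RBBRRBBBRBBB · max L -393/1024 · min R -49/128 => -785/2048
13 of 15 · RBBRRBBBRBBBB · max L -785/2048 · min R -49/128 => -1569/4096
14 of 15 · RBBRRBBBRBBBBB · max L -1569/4096 · min R -49/128 => -3137/8192
15 of 15 · RBBRRBBBRBBBBBR · max L -1569/4096 · min R -3137/8192 => -6275/16384

-6275/16384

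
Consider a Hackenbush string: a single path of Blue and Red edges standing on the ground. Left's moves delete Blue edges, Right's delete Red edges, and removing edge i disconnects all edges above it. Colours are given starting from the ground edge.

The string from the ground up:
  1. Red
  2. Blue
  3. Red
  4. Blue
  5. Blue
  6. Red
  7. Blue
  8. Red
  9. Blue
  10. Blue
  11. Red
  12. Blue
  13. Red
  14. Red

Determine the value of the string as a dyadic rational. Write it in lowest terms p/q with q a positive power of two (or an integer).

-4759/8192

val(R) = { — | 0 } = -1
val(RB) = { -1 | 0 } = -1/2
val(RBR) = { -1 | -1/2, 0 } = -3/4
val(RBRB) = { -1, -3/4 | -1/2, 0 } = -5/8
val(RBRBB) = { -1, -3/4, -5/8 | -1/2, 0 } = -9/16
val(RBRBBR) = { -1, -3/4, -5/8 | -9/16, -1/2, 0 } = -19/32
val(RBRBBRB) = { -1, -3/4, -5/8, -19/32 | -9/16, -1/2, 0 } = -37/64
val(RBRBBRBR) = { -1, -3/4, -5/8, -19/32 | -37/64, -9/16, -1/2, 0 } = -75/128
val(RBRBBRBRB) = { -1, -3/4, -5/8, -19/32, -75/128 | -37/64, -9/16, -1/2, 0 } = -149/256
val(RBRBBRBRBB) = { -1, -3/4, -5/8, -19/32, -75/128, -149/256 | -37/64, -9/16, -1/2, 0 } = -297/512
val(RBRBBRBRBBR) = { -1, -3/4, -5/8, -19/32, -75/128, -149/256 | -297/512, -37/64, -9/16, -1/2, 0 } = -595/1024
val(RBRBBRBRBBRB) = { -1, -3/4, -5/8, -19/32, -75/128, -149/256, -595/1024 | -297/512, -37/64, -9/16, -1/2, 0 } = -1189/2048
val(RBRBBRBRBBRBR) = { -1, -3/4, -5/8, -19/32, -75/128, -149/256, -595/1024 | -1189/2048, -297/512, -37/64, -9/16, -1/2, 0 } = -2379/4096
val(RBRBBRBRBBRBRR) = { -1, -3/4, -5/8, -19/32, -75/128, -149/256, -595/1024 | -2379/4096, -1189/2048, -297/512, -37/64, -9/16, -1/2, 0 } = -4759/8192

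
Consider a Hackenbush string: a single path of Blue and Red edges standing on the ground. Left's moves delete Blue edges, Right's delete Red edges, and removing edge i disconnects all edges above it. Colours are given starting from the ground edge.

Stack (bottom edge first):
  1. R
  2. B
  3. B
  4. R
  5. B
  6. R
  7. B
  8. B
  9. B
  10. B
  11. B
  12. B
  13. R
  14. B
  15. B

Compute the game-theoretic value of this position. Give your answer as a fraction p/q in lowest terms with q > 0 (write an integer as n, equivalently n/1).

Recurse on prefixes of the 15-edge string R B B R B R B B B B B B R B B:
step 1: add R to get R; options L={ none } R={ 0 } → -1
step 2: add B to get RB; options L={ -1 } R={ 0 } → -1/2
step 3: add B to get RBB; options L={ -1 -1/2 } R={ 0 } → -1/4
step 4: add R to get RBBR; options L={ -1 -1/2 } R={ -1/4 0 } → -3/8
step 5: add B to get RBBRB; options L={ -1 -1/2 -3/8 } R={ -1/4 0 } → -5/16
step 6: add R to get RBBRBR; options L={ -1 -1/2 -3/8 } R={ -5/16 -1/4 0 } → -11/32
step 7: add B to get RBBRBRB; options L={ -1 -1/2 -3/8 -11/32 } R={ -5/16 -1/4 0 } → -21/64
step 8: add B to get RBBRBRBB; options L={ -1 -1/2 -3/8 -11/32 -21/64 } R={ -5/16 -1/4 0 } → -41/128
step 9: add B to get RBBRBRBBB; options L={ -1 -1/2 -3/8 -11/32 -21/64 -41/128 } R={ -5/16 -1/4 0 } → -81/256
step 10: add B to get RBBRBRBBBB; options L={ -1 -1/2 -3/8 -11/32 -21/64 -41/128 -81/256 } R={ -5/16 -1/4 0 } → -161/512
step 11: add B to get RBBRBRBBBBB; options L={ -1 -1/2 -3/8 -11/32 -21/64 -41/128 -81/256 -161/512 } R={ -5/16 -1/4 0 } → -321/1024
step 12: add B to get RBBRBRBBBBBB; options L={ -1 -1/2 -3/8 -11/32 -21/64 -41/128 -81/256 -161/512 -321/1024 } R={ -5/16 -1/4 0 } → -641/2048
step 13: add R to get RBBRBRBBBBBBR; options L={ -1 -1/2 -3/8 -11/32 -21/64 -41/128 -81/256 -161/512 -321/1024 } R={ -641/2048 -5/16 -1/4 0 } → -1283/4096
step 14: add B to get RBBRBRBBBBBBRB; options L={ -1 -1/2 -3/8 -11/32 -21/64 -41/128 -81/256 -161/512 -321/1024 -1283/4096 } R={ -641/2048 -5/16 -1/4 0 } → -2565/8192
step 15: add B to get RBBRBRBBBBBBRBB; options L={ -1 -1/2 -3/8 -11/32 -21/64 -41/128 -81/256 -161/512 -321/1024 -1283/4096 -2565/8192 } R={ -641/2048 -5/16 -1/4 0 } → -5129/16384

-5129/16384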